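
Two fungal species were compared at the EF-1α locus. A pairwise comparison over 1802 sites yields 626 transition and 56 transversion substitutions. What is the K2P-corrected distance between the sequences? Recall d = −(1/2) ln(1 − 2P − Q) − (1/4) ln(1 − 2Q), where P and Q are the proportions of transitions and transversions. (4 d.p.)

0.6631

P = 626/1802 ≈ 0.347392 and Q = 56/1802 ≈ 0.031077.
Under the Kimura two-parameter model, d = −½ ln(1 − 2P − Q) − ¼ ln(1 − 2Q).
1 − 2P − Q = 0.274139, giving −½ ln(0.274139) = 0.647060.
1 − 2Q = 0.937846, giving −¼ ln(0.937846) = 0.016042.
d = 0.647060 + 0.016042 = 0.663102.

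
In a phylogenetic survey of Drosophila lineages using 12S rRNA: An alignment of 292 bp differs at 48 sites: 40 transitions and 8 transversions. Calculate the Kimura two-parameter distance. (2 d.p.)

P = 40/292 ≈ 0.136986 and Q = 8/292 ≈ 0.027397.
Under the Kimura two-parameter model, d = −½ ln(1 − 2P − Q) − ¼ ln(1 − 2Q).
1 − 2P − Q = 0.698631, giving −½ ln(0.698631) = 0.179316.
1 − 2Q = 0.945206, giving −¼ ln(0.945206) = 0.014088.
d = 0.179316 + 0.014088 = 0.193404.

0.19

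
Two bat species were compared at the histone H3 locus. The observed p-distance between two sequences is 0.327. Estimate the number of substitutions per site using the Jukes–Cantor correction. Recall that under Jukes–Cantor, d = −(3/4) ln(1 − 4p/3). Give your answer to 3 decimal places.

0.430

d = −(3/4) ln(1 − 4p/3) = −0.75 ln(1 − 0.436) = −0.75 ln(0.564)
  = −0.75 × (-0.572701) = 0.429526 substitutions/site.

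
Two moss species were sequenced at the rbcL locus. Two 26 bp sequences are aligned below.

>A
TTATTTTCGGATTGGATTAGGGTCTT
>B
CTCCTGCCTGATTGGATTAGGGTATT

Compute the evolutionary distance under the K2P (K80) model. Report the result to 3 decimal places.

0.335

Of 26 sites, 3 differences are transitions and 4 are transversions, so P = 3/26 ≈ 0.115385 and Q = 4/26 ≈ 0.153846.
Under the Kimura two-parameter model, d = −½ ln(1 − 2P − Q) − ¼ ln(1 − 2Q).
1 − 2P − Q = 0.615384, giving −½ ln(0.615384) = 0.242754.
1 − 2Q = 0.692308, giving −¼ ln(0.692308) = 0.091931.
d = 0.242754 + 0.091931 = 0.334685.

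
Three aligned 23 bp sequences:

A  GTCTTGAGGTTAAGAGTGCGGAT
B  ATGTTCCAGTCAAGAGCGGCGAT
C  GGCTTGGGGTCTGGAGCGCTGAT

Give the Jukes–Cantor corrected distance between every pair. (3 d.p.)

A–B: 9/23 sites differ → p ≈ 0.391304, d = −0.75 ln(1 − 0.521739) = 0.553199 ≈ 0.553.
A–C: 7/23 sites differ → p ≈ 0.304348, d = −0.75 ln(1 − 0.405797) = 0.390401 ≈ 0.390.
B–C: 10/23 sites differ → p ≈ 0.434783, d = −0.75 ln(1 − 0.579711) = 0.650110 ≈ 0.650.

d(A,B) = 0.553, d(A,C) = 0.390, d(B,C) = 0.650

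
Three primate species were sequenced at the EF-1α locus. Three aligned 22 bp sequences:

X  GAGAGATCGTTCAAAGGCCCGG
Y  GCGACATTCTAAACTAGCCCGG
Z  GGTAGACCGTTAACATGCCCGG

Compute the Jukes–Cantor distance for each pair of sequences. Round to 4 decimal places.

d(X,Y) = 0.5913, d(X,Z) = 0.3390, d(Y,Z) = 0.5913

X–Y: 9/22 sites differ → p ≈ 0.409091, d = −0.75 ln(1 − 0.545455) = 0.591344 ≈ 0.5913.
X–Z: 6/22 sites differ → p ≈ 0.272727, d = −0.75 ln(1 − 0.363636) = 0.338988 ≈ 0.3390.
Y–Z: 9/22 sites differ → p ≈ 0.409091, d = −0.75 ln(1 − 0.545455) = 0.591344 ≈ 0.5913.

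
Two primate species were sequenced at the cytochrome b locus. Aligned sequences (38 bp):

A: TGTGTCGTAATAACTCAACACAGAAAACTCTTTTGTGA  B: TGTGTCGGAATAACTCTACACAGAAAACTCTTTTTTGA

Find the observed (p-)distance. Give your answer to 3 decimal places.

The sequences differ at 3 of 38 positions (sites 8, 17, 35).
p = 3/38 = 0.078947… ≈ 0.079 (to 3 d.p.).

0.079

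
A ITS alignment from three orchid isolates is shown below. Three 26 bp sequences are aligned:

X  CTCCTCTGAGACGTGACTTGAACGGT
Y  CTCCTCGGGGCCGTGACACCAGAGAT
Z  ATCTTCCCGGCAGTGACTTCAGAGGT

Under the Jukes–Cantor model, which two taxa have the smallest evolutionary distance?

X–Y: 9/26 differ, p = 0.346, d = 0.464.
X–Z: 10/26 differ, p = 0.385, d = 0.539.
Y–Z: 8/26 differ, p = 0.308, d = 0.396.
The smallest distance is between Y and Z.

Y and Z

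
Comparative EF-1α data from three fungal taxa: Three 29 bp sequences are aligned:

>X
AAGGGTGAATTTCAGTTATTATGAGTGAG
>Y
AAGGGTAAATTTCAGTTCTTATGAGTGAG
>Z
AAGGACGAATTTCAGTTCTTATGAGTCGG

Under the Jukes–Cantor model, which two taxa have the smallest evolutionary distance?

X and Y

X–Y: 2/29 differ, p = 0.069, d = 0.072.
X–Z: 5/29 differ, p = 0.172, d = 0.196.
Y–Z: 5/29 differ, p = 0.172, d = 0.196.
The smallest distance is between X and Y.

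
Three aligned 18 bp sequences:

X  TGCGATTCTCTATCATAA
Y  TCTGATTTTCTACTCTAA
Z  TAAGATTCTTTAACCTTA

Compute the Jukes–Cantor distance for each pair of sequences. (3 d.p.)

X–Y: 6/18 sites differ → p ≈ 0.333333, d = −0.75 ln(1 − 0.444444) = 0.440839 ≈ 0.441.
X–Z: 6/18 sites differ → p ≈ 0.333333, d = −0.75 ln(1 − 0.444444) = 0.440839 ≈ 0.441.
Y–Z: 7/18 sites differ → p ≈ 0.388889, d = −0.75 ln(1 − 0.518519) = 0.548166 ≈ 0.548.

d(X,Y) = 0.441, d(X,Z) = 0.441, d(Y,Z) = 0.548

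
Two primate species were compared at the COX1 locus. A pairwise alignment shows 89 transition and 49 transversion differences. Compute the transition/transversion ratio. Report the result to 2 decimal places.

R = 89/49 = 1.816326… ≈ 1.82 (to 2 d.p.).

1.82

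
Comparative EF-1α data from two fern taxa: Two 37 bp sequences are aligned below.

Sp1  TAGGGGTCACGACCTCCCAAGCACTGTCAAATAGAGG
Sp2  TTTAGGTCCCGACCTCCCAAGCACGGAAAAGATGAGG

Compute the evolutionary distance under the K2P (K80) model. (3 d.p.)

0.338

Of 37 sites, 2 differences are transitions and 8 are transversions, so P = 2/37 ≈ 0.054054 and Q = 8/37 ≈ 0.216216.
Under the Kimura two-parameter model, d = −½ ln(1 − 2P − Q) − ¼ ln(1 − 2Q).
1 − 2P − Q = 0.675676, giving −½ ln(0.675676) = 0.196021.
1 − 2Q = 0.567568, giving −¼ ln(0.567568) = 0.141599.
d = 0.196021 + 0.141599 = 0.337620.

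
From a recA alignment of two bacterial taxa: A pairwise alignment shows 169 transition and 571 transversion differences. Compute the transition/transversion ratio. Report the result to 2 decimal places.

R = 169/571 = 0.295971… ≈ 0.30 (to 2 d.p.).

0.30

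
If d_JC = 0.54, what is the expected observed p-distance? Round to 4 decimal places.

p = (3/4)(1 − e^(−4d/3)) = 0.75 × (1 − e^(-0.72)) = 0.75 × (1 − 0.486752) = 0.384936.

0.3849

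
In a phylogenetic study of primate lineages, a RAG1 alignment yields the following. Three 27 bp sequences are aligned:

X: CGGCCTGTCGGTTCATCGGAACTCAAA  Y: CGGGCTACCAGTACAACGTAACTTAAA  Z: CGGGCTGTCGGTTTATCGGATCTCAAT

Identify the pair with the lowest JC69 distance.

X–Y: 8/27 differ, p = 0.296, d = 0.377.
X–Z: 4/27 differ, p = 0.148, d = 0.165.
Y–Z: 10/27 differ, p = 0.370, d = 0.511.
The smallest distance is between X and Z.

X and Z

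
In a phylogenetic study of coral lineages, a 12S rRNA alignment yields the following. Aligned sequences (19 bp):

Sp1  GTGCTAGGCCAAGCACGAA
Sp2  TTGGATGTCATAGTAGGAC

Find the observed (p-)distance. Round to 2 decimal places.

0.53

The sequences differ at 10 of 19 positions (sites 1, 4, 5, 6, 8, 10, 11, 14, 16, 19).
p = 10/19 = 0.526315… ≈ 0.53 (to 2 d.p.).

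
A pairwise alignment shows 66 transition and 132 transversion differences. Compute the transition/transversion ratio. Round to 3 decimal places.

R = 66/132 = 0.500.

0.500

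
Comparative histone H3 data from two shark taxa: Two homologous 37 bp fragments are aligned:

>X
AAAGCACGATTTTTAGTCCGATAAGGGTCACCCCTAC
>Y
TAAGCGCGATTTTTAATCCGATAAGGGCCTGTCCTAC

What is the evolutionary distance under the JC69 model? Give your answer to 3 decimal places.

The sequences differ at 7 of 37 sites (1, 6, 16, 28, 30, 31, 32), so p = 7/37 ≈ 0.189189.
d = −(3/4) ln(1 − 4p/3) = −0.75 ln(1 − 0.252252) = −0.75 ln(0.747748)
  = −0.75 × (-0.290689) = 0.218017 substitutions/site.

0.218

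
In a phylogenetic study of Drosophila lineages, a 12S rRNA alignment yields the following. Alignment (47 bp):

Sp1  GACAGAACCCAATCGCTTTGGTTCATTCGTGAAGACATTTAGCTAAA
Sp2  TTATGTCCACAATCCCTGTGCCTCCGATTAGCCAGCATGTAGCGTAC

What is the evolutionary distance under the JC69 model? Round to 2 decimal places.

0.93

The sequences differ at 25 of 47 sites, so p = 25/47 ≈ 0.531915.
d = −(3/4) ln(1 − 4p/3) = −0.75 ln(1 − 0.70922) = −0.75 ln(0.29078)
  = −0.75 × (-1.235188) = 0.926391 substitutions/site.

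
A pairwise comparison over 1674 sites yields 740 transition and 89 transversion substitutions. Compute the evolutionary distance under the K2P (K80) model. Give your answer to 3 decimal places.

1.413

P = 740/1674 ≈ 0.442055 and Q = 89/1674 ≈ 0.053166.
Under the Kimura two-parameter model, d = −½ ln(1 − 2P − Q) − ¼ ln(1 − 2Q).
1 − 2P − Q = 0.062724, giving −½ ln(0.062724) = 1.384506.
1 − 2Q = 0.893668, giving −¼ ln(0.893668) = 0.028105.
d = 1.384506 + 0.028105 = 1.412611.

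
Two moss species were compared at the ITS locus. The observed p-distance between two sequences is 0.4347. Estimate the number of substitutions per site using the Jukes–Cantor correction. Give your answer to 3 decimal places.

d = −(3/4) ln(1 − 4p/3) = −0.75 ln(1 − 0.5796) = −0.75 ln(0.4204)
  = −0.75 × (-0.866549) = 0.649912 substitutions/site.

0.650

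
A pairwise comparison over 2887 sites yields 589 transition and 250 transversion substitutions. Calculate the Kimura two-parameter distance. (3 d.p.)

0.389

P = 589/2887 ≈ 0.204018 and Q = 250/2887 ≈ 0.086595.
Under the Kimura two-parameter model, d = −½ ln(1 − 2P − Q) − ¼ ln(1 − 2Q).
1 − 2P − Q = 0.505369, giving −½ ln(0.505369) = 0.341233.
1 − 2Q = 0.82681, giving −¼ ln(0.82681) = 0.047545.
d = 0.341233 + 0.047545 = 0.388778.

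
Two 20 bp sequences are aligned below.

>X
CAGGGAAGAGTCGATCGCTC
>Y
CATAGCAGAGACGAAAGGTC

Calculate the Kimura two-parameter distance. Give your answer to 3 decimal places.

0.484

Of 20 sites, 1 differences are transitions and 6 are transversions, so P = 1/20 = 0.05 and Q = 6/20 = 0.3.
Under the Kimura two-parameter model, d = −½ ln(1 − 2P − Q) − ¼ ln(1 − 2Q).
1 − 2P − Q = 0.6, giving −½ ln(0.6) = 0.255413.
1 − 2Q = 0.4, giving −¼ ln(0.4) = 0.229073.
d = 0.255413 + 0.229073 = 0.484486.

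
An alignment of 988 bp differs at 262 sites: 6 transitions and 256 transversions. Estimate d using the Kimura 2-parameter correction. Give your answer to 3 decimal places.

P = 6/988 ≈ 0.006073 and Q = 256/988 ≈ 0.259109.
Under the Kimura two-parameter model, d = −½ ln(1 − 2P − Q) − ¼ ln(1 − 2Q).
1 − 2P − Q = 0.728745, giving −½ ln(0.728745) = 0.158216.
1 − 2Q = 0.481782, giving −¼ ln(0.481782) = 0.182566.
d = 0.158216 + 0.182566 = 0.340782.

0.341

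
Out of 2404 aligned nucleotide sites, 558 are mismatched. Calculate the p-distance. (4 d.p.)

0.2321

p = 558/2404 = 0.232113… ≈ 0.2321 (to 4 d.p.).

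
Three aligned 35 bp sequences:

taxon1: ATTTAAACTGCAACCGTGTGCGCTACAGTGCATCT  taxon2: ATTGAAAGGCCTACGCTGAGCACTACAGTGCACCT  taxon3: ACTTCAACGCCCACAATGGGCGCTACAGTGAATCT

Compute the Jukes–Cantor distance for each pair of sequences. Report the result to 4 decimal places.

d(taxon1,taxon2) = 0.3597, d(taxon1,taxon3) = 0.3149, d(taxon2,taxon3) = 0.4073

taxon1–taxon2: 10/35 sites differ → p ≈ 0.285714, d = −0.75 ln(1 − 0.380952) = 0.359679 ≈ 0.3597.
taxon1–taxon3: 9/35 sites differ → p ≈ 0.257143, d = −0.75 ln(1 − 0.342857) = 0.314890 ≈ 0.3149.
taxon2–taxon3: 11/35 sites differ → p ≈ 0.314286, d = −0.75 ln(1 − 0.419048) = 0.407315 ≈ 0.4073.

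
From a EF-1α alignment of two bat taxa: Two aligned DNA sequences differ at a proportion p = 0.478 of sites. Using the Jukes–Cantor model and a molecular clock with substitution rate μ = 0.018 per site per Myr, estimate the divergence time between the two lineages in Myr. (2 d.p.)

21.13

d = −(3/4) ln(1 − 4p/3) = −0.75 ln(1 − 0.637333) = −0.75 ln(0.362667)
  = −0.75 × (-1.014270) = 0.760703 substitutions/site.
Under a molecular clock d = 2μt, so t = d/(2μ) = 0.760703 / (2 × 0.018) = 21.13 Myr.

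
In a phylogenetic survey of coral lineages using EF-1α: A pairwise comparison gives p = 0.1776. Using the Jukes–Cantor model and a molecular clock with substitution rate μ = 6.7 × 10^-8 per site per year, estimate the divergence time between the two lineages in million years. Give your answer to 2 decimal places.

d = −(3/4) ln(1 − 4p/3) = −0.75 ln(1 − 0.2368) = −0.75 ln(0.7632)
  = −0.75 × (-0.270235) = 0.202676 substitutions/site.
Under a molecular clock d = 2μt, so t = d/(2μ) = 0.202676 / (2 × 6.7 × 10^-8) = 1.51 million years.

1.51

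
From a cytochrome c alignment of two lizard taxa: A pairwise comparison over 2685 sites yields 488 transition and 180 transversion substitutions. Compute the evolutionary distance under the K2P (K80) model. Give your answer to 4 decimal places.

0.3175

P = 488/2685 ≈ 0.18175 and Q = 180/2685 ≈ 0.067039.
Under the Kimura two-parameter model, d = −½ ln(1 − 2P − Q) − ¼ ln(1 − 2Q).
1 − 2P − Q = 0.569461, giving −½ ln(0.569461) = 0.281532.
1 − 2Q = 0.865922, giving −¼ ln(0.865922) = 0.035990.
d = 0.281532 + 0.035990 = 0.317522.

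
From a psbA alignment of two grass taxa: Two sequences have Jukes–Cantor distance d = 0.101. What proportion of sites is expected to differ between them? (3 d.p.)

p = (3/4)(1 − e^(−4d/3)) = 0.75 × (1 − e^(-0.134667)) = 0.75 × (1 − 0.874007) = 0.094495.

0.094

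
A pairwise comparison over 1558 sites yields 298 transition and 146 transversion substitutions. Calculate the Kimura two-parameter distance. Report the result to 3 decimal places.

P = 298/1558 ≈ 0.191271 and Q = 146/1558 ≈ 0.09371.
Under the Kimura two-parameter model, d = −½ ln(1 − 2P − Q) − ¼ ln(1 − 2Q).
1 − 2P − Q = 0.523748, giving −½ ln(0.523748) = 0.323372.
1 − 2Q = 0.81258, giving −¼ ln(0.81258) = 0.051885.
d = 0.323372 + 0.051885 = 0.375257.

0.375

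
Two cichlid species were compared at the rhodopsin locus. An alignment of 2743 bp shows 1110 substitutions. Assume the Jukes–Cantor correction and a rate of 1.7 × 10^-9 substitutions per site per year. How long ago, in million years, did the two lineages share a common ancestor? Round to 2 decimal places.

171.08

p = 1110/2743 ≈ 0.404666.
d = −(3/4) ln(1 − 4p/3) = −0.75 ln(1 − 0.539555) = −0.75 ln(0.460445)
  = −0.75 × (-0.775562) = 0.581672 substitutions/site.
Under a molecular clock d = 2μt, so t = d/(2μ) = 0.581672 / (2 × 1.7 × 10^-9) = 171.08 million years.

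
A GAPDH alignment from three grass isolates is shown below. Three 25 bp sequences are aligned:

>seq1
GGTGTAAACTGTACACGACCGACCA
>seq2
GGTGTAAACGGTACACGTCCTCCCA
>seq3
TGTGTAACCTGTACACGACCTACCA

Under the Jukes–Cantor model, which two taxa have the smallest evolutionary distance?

seq1 and seq3

seq1–seq2: 4/25 differ, p = 0.160, d = 0.180.
seq1–seq3: 3/25 differ, p = 0.120, d = 0.131.
seq2–seq3: 5/25 differ, p = 0.200, d = 0.233.
The smallest distance is between seq1 and seq3.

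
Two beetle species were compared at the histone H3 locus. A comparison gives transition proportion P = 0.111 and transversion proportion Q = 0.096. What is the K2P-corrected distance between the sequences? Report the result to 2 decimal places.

Under the Kimura two-parameter model, d = −½ ln(1 − 2P − Q) − ¼ ln(1 − 2Q).
1 − 2P − Q = 0.682, giving −½ ln(0.682) = 0.191363.
1 − 2Q = 0.808, giving −¼ ln(0.808) = 0.053298.
d = 0.191363 + 0.053298 = 0.244661.

0.24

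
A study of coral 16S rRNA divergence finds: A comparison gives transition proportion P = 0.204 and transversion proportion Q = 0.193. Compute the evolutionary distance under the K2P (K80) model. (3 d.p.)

0.581

Under the Kimura two-parameter model, d = −½ ln(1 − 2P − Q) − ¼ ln(1 − 2Q).
1 − 2P − Q = 0.399, giving −½ ln(0.399) = 0.459397.
1 − 2Q = 0.614, giving −¼ ln(0.614) = 0.121940.
d = 0.459397 + 0.121940 = 0.581337.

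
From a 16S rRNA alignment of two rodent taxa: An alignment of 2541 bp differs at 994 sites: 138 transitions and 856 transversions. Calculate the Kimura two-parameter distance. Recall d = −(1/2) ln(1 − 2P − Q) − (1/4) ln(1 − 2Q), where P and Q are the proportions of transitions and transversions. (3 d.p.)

0.575

P = 138/2541 ≈ 0.054309 and Q = 856/2541 ≈ 0.336875.
Under the Kimura two-parameter model, d = −½ ln(1 − 2P − Q) − ¼ ln(1 − 2Q).
1 − 2P − Q = 0.554507, giving −½ ln(0.554507) = 0.294838.
1 − 2Q = 0.32625, giving −¼ ln(0.32625) = 0.280023.
d = 0.294838 + 0.280023 = 0.574861.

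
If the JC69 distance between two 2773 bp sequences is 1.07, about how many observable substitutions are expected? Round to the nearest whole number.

1580

Invert JC69: p = (3/4)(1 − e^(−4d/3)) = 0.75 × (1 − e^(-1.426667)) = 0.75 × (1 − 0.240108) = 0.569919.
Expected differing sites = pL ≈ 0.569919 × 2773 = 1580.385387 ≈ 1580.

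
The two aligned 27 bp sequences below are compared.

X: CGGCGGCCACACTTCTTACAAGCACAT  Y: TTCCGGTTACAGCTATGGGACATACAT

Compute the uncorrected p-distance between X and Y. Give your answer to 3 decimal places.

0.519

The sequences differ at 14 of 27 positions.
p = 14/27 = 0.518518… ≈ 0.519 (to 3 d.p.).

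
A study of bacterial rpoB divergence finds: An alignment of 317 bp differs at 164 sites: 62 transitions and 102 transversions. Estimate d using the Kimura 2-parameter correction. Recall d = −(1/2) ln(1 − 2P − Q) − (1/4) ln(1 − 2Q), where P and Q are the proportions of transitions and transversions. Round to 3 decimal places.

P = 62/317 ≈ 0.195584 and Q = 102/317 ≈ 0.321767.
Under the Kimura two-parameter model, d = −½ ln(1 − 2P − Q) − ¼ ln(1 − 2Q).
1 − 2P − Q = 0.287065, giving −½ ln(0.287065) = 0.624023.
1 − 2Q = 0.356466, giving −¼ ln(0.356466) = 0.257879.
d = 0.624023 + 0.257879 = 0.881902.

0.882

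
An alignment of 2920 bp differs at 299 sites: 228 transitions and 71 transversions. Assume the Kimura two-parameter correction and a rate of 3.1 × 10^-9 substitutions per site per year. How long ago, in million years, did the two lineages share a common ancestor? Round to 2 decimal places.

18.06

P = 228/2920 ≈ 0.078082 and Q = 71/2920 ≈ 0.024315.
Under the Kimura two-parameter model, d = −½ ln(1 − 2P − Q) − ¼ ln(1 − 2Q).
1 − 2P − Q = 0.819521, giving −½ ln(0.819521) = 0.099518.
1 − 2Q = 0.95137, giving −¼ ln(0.95137) = 0.012463.
d = 0.099518 + 0.012463 = 0.111981.
Under a molecular clock d = 2μt, so t = d/(2μ) = 0.111981 / (2 × 3.1 × 10^-9) = 18.06 million years.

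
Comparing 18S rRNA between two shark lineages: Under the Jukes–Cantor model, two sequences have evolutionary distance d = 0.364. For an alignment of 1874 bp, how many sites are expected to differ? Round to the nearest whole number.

Invert JC69: p = (3/4)(1 − e^(−4d/3)) = 0.75 × (1 − e^(-0.485333)) = 0.75 × (1 − 0.615492) = 0.288381.
Expected differing sites = pL ≈ 0.288381 × 1874 = 540.425994 ≈ 540.

540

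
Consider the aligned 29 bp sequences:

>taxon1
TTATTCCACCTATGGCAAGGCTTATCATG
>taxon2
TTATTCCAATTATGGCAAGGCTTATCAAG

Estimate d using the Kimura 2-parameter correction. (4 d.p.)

0.1113

Of 29 sites, 1 differences are transitions and 2 are transversions, so P = 1/29 ≈ 0.034483 and Q = 2/29 ≈ 0.068966.
Under the Kimura two-parameter model, d = −½ ln(1 − 2P − Q) − ¼ ln(1 − 2Q).
1 − 2P − Q = 0.862068, giving −½ ln(0.862068) = 0.074211.
1 − 2Q = 0.862068, giving −¼ ln(0.862068) = 0.037105.
d = 0.074211 + 0.037105 = 0.111316.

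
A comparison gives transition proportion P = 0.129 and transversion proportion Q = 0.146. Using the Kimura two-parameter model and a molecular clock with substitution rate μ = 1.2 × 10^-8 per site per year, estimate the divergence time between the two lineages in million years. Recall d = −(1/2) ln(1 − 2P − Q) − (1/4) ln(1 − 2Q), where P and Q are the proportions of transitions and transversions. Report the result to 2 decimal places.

Under the Kimura two-parameter model, d = −½ ln(1 − 2P − Q) − ¼ ln(1 − 2Q).
1 − 2P − Q = 0.596, giving −½ ln(0.596) = 0.258757.
1 − 2Q = 0.708, giving −¼ ln(0.708) = 0.086328.
d = 0.258757 + 0.086328 = 0.345085.
Under a molecular clock d = 2μt, so t = d/(2μ) = 0.345085 / (2 × 1.2 × 10^-8) = 14.38 million years.

14.38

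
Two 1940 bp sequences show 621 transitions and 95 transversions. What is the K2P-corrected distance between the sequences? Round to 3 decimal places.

P = 621/1940 ≈ 0.320103 and Q = 95/1940 ≈ 0.048969.
Under the Kimura two-parameter model, d = −½ ln(1 − 2P − Q) − ¼ ln(1 − 2Q).
1 − 2P − Q = 0.310825, giving −½ ln(0.310825) = 0.584263.
1 − 2Q = 0.902062, giving −¼ ln(0.902062) = 0.025768.
d = 0.584263 + 0.025768 = 0.610031.

0.610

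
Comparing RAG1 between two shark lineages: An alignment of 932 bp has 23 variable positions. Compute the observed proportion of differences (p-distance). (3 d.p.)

0.025

p = 23/932 = 0.024678… ≈ 0.025 (to 3 d.p.).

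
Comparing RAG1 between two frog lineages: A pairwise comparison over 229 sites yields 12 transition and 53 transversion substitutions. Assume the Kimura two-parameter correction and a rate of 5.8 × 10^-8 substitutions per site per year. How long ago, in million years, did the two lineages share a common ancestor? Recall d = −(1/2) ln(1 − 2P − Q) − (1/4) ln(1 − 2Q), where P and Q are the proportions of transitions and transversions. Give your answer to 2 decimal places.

3.11

P = 12/229 ≈ 0.052402 and Q = 53/229 ≈ 0.231441.
Under the Kimura two-parameter model, d = −½ ln(1 − 2P − Q) − ¼ ln(1 − 2Q).
1 − 2P − Q = 0.663755, giving −½ ln(0.663755) = 0.204921.
1 − 2Q = 0.537118, giving −¼ ln(0.537118) = 0.155384.
d = 0.204921 + 0.155384 = 0.360305.
Under a molecular clock d = 2μt, so t = d/(2μ) = 0.360305 / (2 × 5.8 × 10^-8) = 3.11 million years.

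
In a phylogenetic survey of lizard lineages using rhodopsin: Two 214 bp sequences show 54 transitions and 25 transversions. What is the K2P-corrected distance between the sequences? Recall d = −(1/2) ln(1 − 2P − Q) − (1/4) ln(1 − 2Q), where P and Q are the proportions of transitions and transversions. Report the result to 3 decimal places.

0.552

P = 54/214 ≈ 0.252336 and Q = 25/214 ≈ 0.116822.
Under the Kimura two-parameter model, d = −½ ln(1 − 2P − Q) − ¼ ln(1 − 2Q).
1 − 2P − Q = 0.378506, giving −½ ln(0.378506) = 0.485762.
1 − 2Q = 0.766356, giving −¼ ln(0.766356) = 0.066527.
d = 0.485762 + 0.066527 = 0.552289.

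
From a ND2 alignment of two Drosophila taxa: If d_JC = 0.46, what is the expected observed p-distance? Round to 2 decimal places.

0.34

p = (3/4)(1 − e^(−4d/3)) = 0.75 × (1 − e^(-0.613333)) = 0.75 × (1 − 0.541543) = 0.343843.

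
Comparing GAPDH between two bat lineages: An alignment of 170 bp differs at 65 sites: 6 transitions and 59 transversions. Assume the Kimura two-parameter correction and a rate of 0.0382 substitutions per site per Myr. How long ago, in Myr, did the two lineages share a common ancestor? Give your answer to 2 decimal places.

7.41

P = 6/170 ≈ 0.035294 and Q = 59/170 ≈ 0.347059.
Under the Kimura two-parameter model, d = −½ ln(1 − 2P − Q) − ¼ ln(1 − 2Q).
1 − 2P − Q = 0.582353, giving −½ ln(0.582353) = 0.270339.
1 − 2Q = 0.305882, giving −¼ ln(0.305882) = 0.296139.
d = 0.270339 + 0.296139 = 0.566478.
Under a molecular clock d = 2μt, so t = d/(2μ) = 0.566478 / (2 × 0.0382) = 7.41 Myr.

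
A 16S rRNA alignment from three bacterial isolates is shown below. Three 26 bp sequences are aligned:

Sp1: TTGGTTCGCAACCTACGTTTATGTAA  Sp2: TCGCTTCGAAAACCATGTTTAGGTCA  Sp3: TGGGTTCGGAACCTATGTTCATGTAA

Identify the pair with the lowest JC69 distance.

Sp1 and Sp3

Sp1–Sp2: 8/26 differ, p = 0.308, d = 0.396.
Sp1–Sp3: 4/26 differ, p = 0.154, d = 0.172.
Sp2–Sp3: 8/26 differ, p = 0.308, d = 0.396.
The smallest distance is between Sp1 and Sp3.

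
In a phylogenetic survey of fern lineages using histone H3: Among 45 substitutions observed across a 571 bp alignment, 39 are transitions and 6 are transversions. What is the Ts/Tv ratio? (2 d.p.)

6.50

R = 39/6 = 6.50.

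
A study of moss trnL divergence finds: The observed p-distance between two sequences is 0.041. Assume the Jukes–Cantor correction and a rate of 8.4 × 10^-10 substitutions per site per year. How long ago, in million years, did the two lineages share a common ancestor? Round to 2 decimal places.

25.10

d = −(3/4) ln(1 − 4p/3) = −0.75 ln(1 − 0.054667) = −0.75 ln(0.945333)
  = −0.75 × (-0.056218) = 0.042164 substitutions/site.
Under a molecular clock d = 2μt, so t = d/(2μ) = 0.042164 / (2 × 8.4 × 10^-10) = 25.10 million years.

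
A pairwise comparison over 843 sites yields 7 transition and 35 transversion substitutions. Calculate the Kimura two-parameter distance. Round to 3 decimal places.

P = 7/843 ≈ 0.008304 and Q = 35/843 ≈ 0.041518.
Under the Kimura two-parameter model, d = −½ ln(1 − 2P − Q) − ¼ ln(1 − 2Q).
1 − 2P − Q = 0.941874, giving −½ ln(0.941874) = 0.029942.
1 − 2Q = 0.916964, giving −¼ ln(0.916964) = 0.021672.
d = 0.029942 + 0.021672 = 0.051614.

0.052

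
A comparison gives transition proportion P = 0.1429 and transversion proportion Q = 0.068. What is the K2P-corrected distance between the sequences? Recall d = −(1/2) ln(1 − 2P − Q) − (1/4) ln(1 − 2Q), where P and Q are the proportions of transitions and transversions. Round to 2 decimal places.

0.25

Under the Kimura two-parameter model, d = −½ ln(1 − 2P − Q) − ¼ ln(1 − 2Q).
1 − 2P − Q = 0.6462, giving −½ ln(0.6462) = 0.218323.
1 − 2Q = 0.864, giving −¼ ln(0.864) = 0.036546.
d = 0.218323 + 0.036546 = 0.254869.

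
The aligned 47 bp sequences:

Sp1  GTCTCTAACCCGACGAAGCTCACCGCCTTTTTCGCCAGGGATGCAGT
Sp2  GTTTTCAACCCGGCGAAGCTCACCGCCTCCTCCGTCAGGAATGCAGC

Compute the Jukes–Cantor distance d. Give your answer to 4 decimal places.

The sequences differ at 10 of 47 sites (3, 5, 6, 13, 29, 30, 32, 35, 40, 47), so p = 10/47 ≈ 0.212766.
d = −(3/4) ln(1 − 4p/3) = −0.75 ln(1 − 0.283688) = −0.75 ln(0.716312)
  = −0.75 × (-0.333639) = 0.250229 substitutions/site.

0.2502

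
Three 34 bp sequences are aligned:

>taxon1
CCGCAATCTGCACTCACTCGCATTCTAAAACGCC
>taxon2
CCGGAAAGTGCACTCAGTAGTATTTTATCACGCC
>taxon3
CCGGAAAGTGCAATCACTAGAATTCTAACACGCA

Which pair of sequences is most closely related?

taxon1–taxon2: 9/34 differ, p = 0.265, d = 0.326.
taxon1–taxon3: 8/34 differ, p = 0.235, d = 0.282.
taxon2–taxon3: 6/34 differ, p = 0.176, d = 0.201.
The smallest distance is between taxon2 and taxon3.

taxon2 and taxon3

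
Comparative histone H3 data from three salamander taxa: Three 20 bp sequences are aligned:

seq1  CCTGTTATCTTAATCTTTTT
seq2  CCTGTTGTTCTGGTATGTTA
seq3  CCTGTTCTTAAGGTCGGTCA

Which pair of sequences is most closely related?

seq1–seq2: 8/20 differ, p = 0.400, d = 0.572.
seq1–seq3: 10/20 differ, p = 0.500, d = 0.824.
seq2–seq3: 6/20 differ, p = 0.300, d = 0.383.
The smallest distance is between seq2 and seq3.

seq2 and seq3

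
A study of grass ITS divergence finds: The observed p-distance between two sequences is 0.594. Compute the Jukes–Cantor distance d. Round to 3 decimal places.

d = −(3/4) ln(1 − 4p/3) = −0.75 ln(1 − 0.792) = −0.75 ln(0.208)
  = −0.75 × (-1.570217) = 1.177663 substitutions/site.

1.178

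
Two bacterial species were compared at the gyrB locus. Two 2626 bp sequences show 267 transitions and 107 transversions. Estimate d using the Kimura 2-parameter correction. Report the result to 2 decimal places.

P = 267/2626 ≈ 0.101676 and Q = 107/2626 ≈ 0.040746.
Under the Kimura two-parameter model, d = −½ ln(1 − 2P − Q) − ¼ ln(1 − 2Q).
1 − 2P − Q = 0.755902, giving −½ ln(0.755902) = 0.139922.
1 − 2Q = 0.918508, giving −¼ ln(0.918508) = 0.021251.
d = 0.139922 + 0.021251 = 0.161173.

0.16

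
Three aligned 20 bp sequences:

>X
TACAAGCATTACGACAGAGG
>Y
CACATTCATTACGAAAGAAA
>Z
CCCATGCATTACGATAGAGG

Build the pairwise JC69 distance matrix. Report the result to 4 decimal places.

d(X,Y) = 0.3831, d(X,Z) = 0.2326, d(Y,Z) = 0.3041

X–Y: 6/20 sites differ → p = 0.3, d = −0.75 ln(1 − 0.4) = 0.383119 ≈ 0.3831.
X–Z: 4/20 sites differ → p = 0.2, d = −0.75 ln(1 − 0.266667) = 0.232617 ≈ 0.2326.
Y–Z: 5/20 sites differ → p = 0.25, d = −0.75 ln(1 − 0.333333) = 0.304098 ≈ 0.3041.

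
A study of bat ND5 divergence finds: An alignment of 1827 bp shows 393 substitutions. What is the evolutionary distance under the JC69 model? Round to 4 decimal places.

0.2535

p = 393/1827 ≈ 0.215107.
d = −(3/4) ln(1 − 4p/3) = −0.75 ln(1 − 0.286809) = −0.75 ln(0.713191)
  = −0.75 × (-0.338006) = 0.253505 substitutions/site.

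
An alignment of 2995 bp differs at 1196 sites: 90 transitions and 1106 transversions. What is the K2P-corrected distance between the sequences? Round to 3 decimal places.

P = 90/2995 ≈ 0.03005 and Q = 1106/2995 ≈ 0.369282.
Under the Kimura two-parameter model, d = −½ ln(1 − 2P − Q) − ¼ ln(1 − 2Q).
1 − 2P − Q = 0.570618, giving −½ ln(0.570618) = 0.280518.
1 − 2Q = 0.261436, giving −¼ ln(0.261436) = 0.335391.
d = 0.280518 + 0.335391 = 0.615909.

0.616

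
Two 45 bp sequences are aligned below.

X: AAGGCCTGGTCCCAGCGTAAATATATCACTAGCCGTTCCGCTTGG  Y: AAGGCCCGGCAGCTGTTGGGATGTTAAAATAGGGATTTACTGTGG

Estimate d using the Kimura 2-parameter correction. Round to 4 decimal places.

0.8642

Of 45 sites, 9 differences are transitions and 14 are transversions, so P = 9/45 = 0.2 and Q = 14/45 ≈ 0.311111.
Under the Kimura two-parameter model, d = −½ ln(1 − 2P − Q) − ¼ ln(1 − 2Q).
1 − 2P − Q = 0.288889, giving −½ ln(0.288889) = 0.620856.
1 − 2Q = 0.377778, giving −¼ ln(0.377778) = 0.243362.
d = 0.620856 + 0.243362 = 0.864218.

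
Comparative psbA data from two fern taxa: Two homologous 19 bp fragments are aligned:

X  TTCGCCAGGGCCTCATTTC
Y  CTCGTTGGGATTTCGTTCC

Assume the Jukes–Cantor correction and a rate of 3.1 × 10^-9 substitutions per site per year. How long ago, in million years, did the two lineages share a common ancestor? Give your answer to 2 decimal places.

120.79

The sequences differ at 9 of 19 sites (1, 5, 6, 7, 10, 11, 12, 15, 18), so p = 9/19 ≈ 0.473684.
d = −(3/4) ln(1 − 4p/3) = −0.75 ln(1 − 0.631579) = −0.75 ln(0.368421)
  = −0.75 × (-0.998529) = 0.748897 substitutions/site.
Under a molecular clock d = 2μt, so t = d/(2μ) = 0.748897 / (2 × 3.1 × 10^-9) = 120.79 million years.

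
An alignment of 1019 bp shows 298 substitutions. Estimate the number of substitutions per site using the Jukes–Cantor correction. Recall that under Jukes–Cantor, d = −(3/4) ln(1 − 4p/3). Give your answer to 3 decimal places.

0.371

p = 298/1019 ≈ 0.292444.
d = −(3/4) ln(1 − 4p/3) = −0.75 ln(1 − 0.389925) = −0.75 ln(0.610075)
  = −0.75 × (-0.494173) = 0.370630 substitutions/site.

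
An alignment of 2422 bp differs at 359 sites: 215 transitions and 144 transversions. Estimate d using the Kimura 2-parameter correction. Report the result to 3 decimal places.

0.167

P = 215/2422 ≈ 0.08877 and Q = 144/2422 ≈ 0.059455.
Under the Kimura two-parameter model, d = −½ ln(1 − 2P − Q) − ¼ ln(1 − 2Q).
1 − 2P − Q = 0.763005, giving −½ ln(0.763005) = 0.135245.
1 − 2Q = 0.88109, giving −¼ ln(0.88109) = 0.031649.
d = 0.135245 + 0.031649 = 0.166894.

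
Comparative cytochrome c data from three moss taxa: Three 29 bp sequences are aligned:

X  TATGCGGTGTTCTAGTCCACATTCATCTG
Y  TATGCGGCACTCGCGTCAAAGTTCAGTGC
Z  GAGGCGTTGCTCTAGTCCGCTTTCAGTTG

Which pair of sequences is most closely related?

X–Y: 12/29 differ, p = 0.414, d = 0.602.
X–Z: 8/29 differ, p = 0.276, d = 0.344.
Y–Z: 13/29 differ, p = 0.448, d = 0.683.
The smallest distance is between X and Z.

X and Z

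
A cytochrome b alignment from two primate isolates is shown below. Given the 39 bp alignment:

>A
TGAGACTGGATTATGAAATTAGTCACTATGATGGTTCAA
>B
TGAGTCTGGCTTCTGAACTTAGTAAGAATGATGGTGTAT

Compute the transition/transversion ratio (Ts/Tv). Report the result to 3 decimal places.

0.111

Transitions are A↔G and C↔T; transversions are all other mismatches.
Transitions: 1. Transversions: 9.
R = 1/9 = 0.111111… ≈ 0.111 (to 3 d.p.).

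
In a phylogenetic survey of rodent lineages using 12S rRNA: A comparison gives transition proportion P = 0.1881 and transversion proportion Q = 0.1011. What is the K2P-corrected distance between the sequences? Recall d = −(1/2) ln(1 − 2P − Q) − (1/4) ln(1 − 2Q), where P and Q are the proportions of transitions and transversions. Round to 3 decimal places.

0.381

Under the Kimura two-parameter model, d = −½ ln(1 − 2P − Q) − ¼ ln(1 − 2Q).
1 − 2P − Q = 0.5227, giving −½ ln(0.5227) = 0.324374.
1 − 2Q = 0.7978, giving −¼ ln(0.7978) = 0.056474.
d = 0.324374 + 0.056474 = 0.380848.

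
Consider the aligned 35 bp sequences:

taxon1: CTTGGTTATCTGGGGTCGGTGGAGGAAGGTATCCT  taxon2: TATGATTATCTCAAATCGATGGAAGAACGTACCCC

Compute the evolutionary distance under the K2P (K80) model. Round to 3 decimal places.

0.505

Of 35 sites, 9 differences are transitions and 3 are transversions, so P = 9/35 ≈ 0.257143 and Q = 3/35 ≈ 0.085714.
Under the Kimura two-parameter model, d = −½ ln(1 − 2P − Q) − ¼ ln(1 − 2Q).
1 − 2P − Q = 0.4, giving −½ ln(0.4) = 0.458145.
1 − 2Q = 0.828572, giving −¼ ln(0.828572) = 0.047013.
d = 0.458145 + 0.047013 = 0.505158.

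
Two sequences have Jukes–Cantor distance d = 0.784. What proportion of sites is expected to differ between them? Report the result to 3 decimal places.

p = (3/4)(1 − e^(−4d/3)) = 0.75 × (1 − e^(-1.045333)) = 0.75 × (1 − 0.351575) = 0.486319.

0.486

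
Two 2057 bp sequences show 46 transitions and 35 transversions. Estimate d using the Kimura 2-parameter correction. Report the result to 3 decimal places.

0.041

P = 46/2057 ≈ 0.022363 and Q = 35/2057 ≈ 0.017015.
Under the Kimura two-parameter model, d = −½ ln(1 − 2P − Q) − ¼ ln(1 − 2Q).
1 − 2P − Q = 0.938259, giving −½ ln(0.938259) = 0.031865.
1 − 2Q = 0.96597, giving −¼ ln(0.96597) = 0.008656.
d = 0.031865 + 0.008656 = 0.040521.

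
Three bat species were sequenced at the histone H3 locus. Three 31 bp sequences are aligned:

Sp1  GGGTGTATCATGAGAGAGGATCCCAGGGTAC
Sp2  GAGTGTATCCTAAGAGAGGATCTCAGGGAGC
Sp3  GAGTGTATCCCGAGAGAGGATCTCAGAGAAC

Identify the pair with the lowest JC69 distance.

Sp2 and Sp3

Sp1–Sp2: 6/31 differ, p = 0.194, d = 0.224.
Sp1–Sp3: 6/31 differ, p = 0.194, d = 0.224.
Sp2–Sp3: 4/31 differ, p = 0.129, d = 0.142.
The smallest distance is between Sp2 and Sp3.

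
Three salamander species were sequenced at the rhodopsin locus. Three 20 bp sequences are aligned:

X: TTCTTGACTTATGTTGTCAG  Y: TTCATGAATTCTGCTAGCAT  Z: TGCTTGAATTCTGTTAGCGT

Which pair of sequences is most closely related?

Y and Z

X–Y: 7/20 differ, p = 0.350, d = 0.471.
X–Z: 7/20 differ, p = 0.350, d = 0.471.
Y–Z: 4/20 differ, p = 0.200, d = 0.233.
The smallest distance is between Y and Z.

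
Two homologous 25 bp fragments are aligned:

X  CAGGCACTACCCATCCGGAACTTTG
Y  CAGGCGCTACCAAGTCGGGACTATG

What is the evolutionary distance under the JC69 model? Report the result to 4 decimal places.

The sequences differ at 6 of 25 sites (6, 12, 14, 15, 19, 23), so p = 6/25 = 0.24.
d = −(3/4) ln(1 − 4p/3) = −0.75 ln(1 − 0.32) = −0.75 ln(0.68)
  = −0.75 × (-0.385662) = 0.289247 substitutions/site.

0.2892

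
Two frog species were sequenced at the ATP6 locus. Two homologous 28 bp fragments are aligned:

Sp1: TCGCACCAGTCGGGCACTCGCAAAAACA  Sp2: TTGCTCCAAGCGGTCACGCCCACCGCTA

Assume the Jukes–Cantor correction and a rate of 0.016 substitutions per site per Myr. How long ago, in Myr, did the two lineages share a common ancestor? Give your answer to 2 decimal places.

The sequences differ at 12 of 28 sites, so p = 12/28 ≈ 0.428571.
d = −(3/4) ln(1 − 4p/3) = −0.75 ln(1 − 0.571428) = −0.75 ln(0.428572)
  = −0.75 × (-0.847297) = 0.635473 substitutions/site.
Under a molecular clock d = 2μt, so t = d/(2μ) = 0.635473 / (2 × 0.016) = 19.86 Myr.

19.86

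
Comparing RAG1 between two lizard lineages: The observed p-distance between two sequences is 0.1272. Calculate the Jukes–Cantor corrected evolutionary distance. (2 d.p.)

0.14

d = −(3/4) ln(1 − 4p/3) = −0.75 ln(1 − 0.1696) = −0.75 ln(0.8304)
  = −0.75 × (-0.185848) = 0.139386 substitutions/site.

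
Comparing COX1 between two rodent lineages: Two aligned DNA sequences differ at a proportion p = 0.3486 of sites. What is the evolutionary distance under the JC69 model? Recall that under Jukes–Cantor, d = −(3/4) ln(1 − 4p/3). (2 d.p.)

d = −(3/4) ln(1 − 4p/3) = −0.75 ln(1 − 0.4648) = −0.75 ln(0.5352)
  = −0.75 × (-0.625115) = 0.468836 substitutions/site.

0.47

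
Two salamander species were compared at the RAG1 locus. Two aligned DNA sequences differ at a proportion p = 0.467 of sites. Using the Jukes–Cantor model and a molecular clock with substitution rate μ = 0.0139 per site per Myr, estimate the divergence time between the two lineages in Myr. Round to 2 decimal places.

d = −(3/4) ln(1 − 4p/3) = −0.75 ln(1 − 0.622667) = −0.75 ln(0.377333)
  = −0.75 × (-0.974627) = 0.730970 substitutions/site.
Under a molecular clock d = 2μt, so t = d/(2μ) = 0.730970 / (2 × 0.0139) = 26.29 Myr.

26.29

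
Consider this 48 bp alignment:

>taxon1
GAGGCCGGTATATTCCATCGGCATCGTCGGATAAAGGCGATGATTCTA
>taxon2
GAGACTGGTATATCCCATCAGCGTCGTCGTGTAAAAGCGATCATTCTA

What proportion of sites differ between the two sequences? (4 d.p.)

The sequences differ at 9 of 48 positions (sites 4, 6, 14, 20, 23, 30, 31, 36, 42).
p = 9/48 = 0.1875.

0.1875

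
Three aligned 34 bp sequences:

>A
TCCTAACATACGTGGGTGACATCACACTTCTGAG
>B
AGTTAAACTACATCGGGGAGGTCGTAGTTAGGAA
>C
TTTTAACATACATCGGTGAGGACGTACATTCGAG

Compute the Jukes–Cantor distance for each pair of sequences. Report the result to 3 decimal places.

A–B: 16/34 sites differ → p ≈ 0.470588, d = −0.75 ln(1 − 0.627451) = 0.740540 ≈ 0.741.
A–C: 12/34 sites differ → p ≈ 0.352941, d = −0.75 ln(1 − 0.470588) = 0.476991 ≈ 0.477.
B–C: 11/34 sites differ → p ≈ 0.323529, d = −0.75 ln(1 − 0.431372) = 0.423397 ≈ 0.423.

d(A,B) = 0.741, d(A,C) = 0.477, d(B,C) = 0.423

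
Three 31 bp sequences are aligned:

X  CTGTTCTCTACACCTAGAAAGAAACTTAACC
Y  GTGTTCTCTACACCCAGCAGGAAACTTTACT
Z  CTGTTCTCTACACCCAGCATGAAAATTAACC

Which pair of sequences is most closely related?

X–Y: 6/31 differ, p = 0.194, d = 0.224.
X–Z: 4/31 differ, p = 0.129, d = 0.142.
Y–Z: 5/31 differ, p = 0.161, d = 0.182.
The smallest distance is between X and Z.

X and Z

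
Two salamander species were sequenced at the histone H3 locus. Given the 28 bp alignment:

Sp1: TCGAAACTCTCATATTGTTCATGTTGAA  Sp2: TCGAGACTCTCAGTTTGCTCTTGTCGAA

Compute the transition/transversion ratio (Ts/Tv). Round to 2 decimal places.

1.00

Transitions are A↔G and C↔T; transversions are all other mismatches.
Transitions: 3. Transversions: 3.
R = 3/3 = 1.00.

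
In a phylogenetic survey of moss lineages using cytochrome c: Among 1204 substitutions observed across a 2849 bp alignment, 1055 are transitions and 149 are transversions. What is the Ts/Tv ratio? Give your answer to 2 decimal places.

R = 1055/149 = 7.080536… ≈ 7.08 (to 2 d.p.).

7.08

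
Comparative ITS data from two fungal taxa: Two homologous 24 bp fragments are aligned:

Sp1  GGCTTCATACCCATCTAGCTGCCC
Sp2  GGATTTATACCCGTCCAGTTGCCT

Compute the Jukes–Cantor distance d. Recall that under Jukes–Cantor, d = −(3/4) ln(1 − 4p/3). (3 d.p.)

0.304

The sequences differ at 6 of 24 sites (3, 6, 13, 16, 19, 24), so p = 6/24 = 0.25.
d = −(3/4) ln(1 − 4p/3) = −0.75 ln(1 − 0.333333) = −0.75 ln(0.666667)
  = −0.75 × (-0.405465) = 0.304099 substitutions/site.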